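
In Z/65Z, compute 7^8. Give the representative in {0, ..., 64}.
16

Use repeated squaring. Binary(8) = 1000. Walk through the bits of the exponent 8 left-to-right: at each bit after the leading one, square the running value, then multiply by 7 if the bit is 1 (always reducing mod 65):
  bit 1 = 1 (leading): start with 7.
  bit 2 = 0: square 7^2 = 49 (mod 65).
  bit 3 = 0: square 49^2 = 2401 ≡ 61 (mod 65).
  bit 4 = 0: square 61^2 = 3721 ≡ 16 (mod 65).
Final value: 7^8 ≡ 16 (mod 65).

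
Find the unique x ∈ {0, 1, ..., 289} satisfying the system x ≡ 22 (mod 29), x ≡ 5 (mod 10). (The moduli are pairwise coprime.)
x ≡ 225 (mod 290); the representative in [0, 290) is 225

The moduli 29, 10 are pairwise coprime, so by the CRT there is a unique solution mod 29·10 = 290.
Solve by successive substitution. Start with x ≡ 22 (mod 29).
  Combine with x ≡ 5 (mod 10): write x = 22 + 29·t and require 22 + 29·t ≡ 5 (mod 10), i.e. 29·t ≡ 5 − 22 ≡ 3 (mod 10). Since 29^(−1) ≡ 9 (mod 10) (29 ≡ 9 (mod 10)), t ≡ 9·3 ≡ 7 (mod 10). So x ≡ 22 + 29·7 = 225 (mod 290).
Unique solution in [0, 290): x = 225.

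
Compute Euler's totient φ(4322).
φ is multiplicative, with φ(p^e) = p^e − p^(e−1). Factorise 4322 = 2 · 2161. Then
  φ(4322) = (2 − 1) · (2161 − 1) = 1 · 2160 = 2160.

Final answer: φ(4322) = 2160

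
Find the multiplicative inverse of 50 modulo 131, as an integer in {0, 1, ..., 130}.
Apply the extended Euclidean algorithm to (131, 50), tracking rows (r, s, t) with s·131 + t·50 = r. Each division r_prev = q·r_cur + r_new produces the new row as (previous row) − q·(current row):
  row A: (131, 1, 0)   [1·131 + 0·50 = 131]
  row B: (50, 0, 1)   [0·131 + 1·50 = 50]
  131 = 2·50 + 31   → row C = row A − 2·row B = (31, 1, −2)   [check: 1·131 − 2·50 = 31]
  50 = 1·31 + 19   → row D = row B − 1·row C = (19, −1, 3)   [check: −1·131 + 3·50 = 19]
  31 = 1·19 + 12   → row E = row C − 1·row D = (12, 2, −5)   [check: 2·131 − 5·50 = 12]
  19 = 1·12 + 7   → row F = row D − 1·row E = (7, −3, 8)   [check: −3·131 + 8·50 = 7]
  12 = 1·7 + 5   → row G = row E − 1·row F = (5, 5, −13)   [check: 5·131 − 13·50 = 5]
  7 = 1·5 + 2   → row H = row F − 1·row G = (2, −8, 21)   [check: −8·131 + 21·50 = 2]
  5 = 2·2 + 1   → row I = row G − 2·row H = (1, 21, −55)   [check: 21·131 − 55·50 = 1]
  2 = 2·1 + 0   → remainder 0, stop. gcd = 1 (last nonzero row I).
The gcd is 1, so 50 is invertible mod 131. The last nonzero row gives 21·131 − 55·50 = 1, so t = −55. So 50^(−1) ≡ −55 ≡ 76 (mod 131). Verify: 50 · 76 = 3800 ≡ 1 (mod 131). ✓

Final answer: 50^(−1) ≡ 76 (mod 131)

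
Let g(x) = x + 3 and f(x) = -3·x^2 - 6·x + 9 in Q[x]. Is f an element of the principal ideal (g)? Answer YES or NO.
YES

In Q[x] the ideal (g) consists of all multiples of g, so f ∈ (g) iff g | f, i.e. iff the remainder of f on division by g is 0. Divide f by g (g is monic, so eliminate the leading term of the running remainder at each step):
  leading term -3·x^2: subtract (-3·x)·g(x) = -3·x^2 - 9·x, leaving 3·x + 9
  leading term 3·x: subtract (3)·g(x) = 3·x + 9, leaving 0
The remainder is 0, so f(x) = g(x) · h(x) with h(x) = 3 - 3·x. Hence g | f, i.e. f ∈ (g).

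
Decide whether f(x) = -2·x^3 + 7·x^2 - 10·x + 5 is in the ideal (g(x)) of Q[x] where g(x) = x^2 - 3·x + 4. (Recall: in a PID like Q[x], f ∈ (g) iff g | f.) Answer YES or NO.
In Q[x] the ideal (g) consists of all multiples of g, so f ∈ (g) iff g | f, i.e. iff the remainder of f on division by g is 0. Divide f by g (g is monic, so eliminate the leading term of the running remainder at each step):
  leading term -2·x^3: subtract (-2·x)·g(x) = -2·x^3 + 6·x^2 - 8·x, leaving x^2 - 2·x + 5
  leading term x^2: subtract (1)·g(x) = x^2 - 3·x + 4, leaving x + 1
The remainder r(x) = x + 1 ≠ 0 (and deg r < deg g), so g ∤ f, i.e. f ∉ (g).

Final answer: NO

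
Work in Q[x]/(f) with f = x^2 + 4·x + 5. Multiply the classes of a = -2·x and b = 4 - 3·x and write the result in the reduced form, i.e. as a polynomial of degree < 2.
First multiply in Q[x] without reducing: a · b = 6·x^2 - 8·x. Now divide by f(x) = x^2 + 4·x + 5, eliminating the leading term at each step:
  leading term 6·x^2: subtract (6)·f(x) = 6·x^2 + 24·x + 30, leaving -32·x - 30
The degree is now < 2, so this is the remainder. Hence a · b ≡ -32·x - 30 in Q[x]/(f).

Final answer: a · b ≡ -32·x - 30 (mod f(x))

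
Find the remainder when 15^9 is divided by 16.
Use repeated squaring. Binary(9) = 1001. Walk through the bits of the exponent 9 left-to-right: at each bit after the leading one, square the running value, then multiply by 15 if the bit is 1 (always reducing mod 16):
  bit 1 = 1 (leading): start with 15.
  bit 2 = 0: square 15^2 = 225 ≡ 1 (mod 16).
  bit 3 = 0: square 1^2 = 1 (mod 16).
  bit 4 = 1: square 1^2 = 1; bit is 1, so multiply 1·15 = 15 (mod 16).
Final value: 15^9 ≡ 15 (mod 16).

Final answer: 15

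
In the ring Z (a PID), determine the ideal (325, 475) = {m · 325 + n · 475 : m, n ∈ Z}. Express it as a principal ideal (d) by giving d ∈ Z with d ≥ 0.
(325, 475) = (25); d = 25

In the PID Z, (a, b) is generated by gcd(a, b). Compute gcd(475, 325) with the extended Euclidean algorithm, tracking rows (r, s, t) with s·475 + t·325 = r:
  row A: (475, 1, 0)   [1·475 + 0·325 = 475]
  row B: (325, 0, 1)   [0·475 + 1·325 = 325]
  475 = 1·325 + 150   → row C = row A − 1·row B = (150, 1, −1)   [check: 1·475 − 1·325 = 150]
  325 = 2·150 + 25   → row D = row B − 2·row C = (25, −2, 3)   [check: −2·475 + 3·325 = 25]
  150 = 6·25 + 0   → remainder 0, stop. gcd = 25 (last nonzero row D).
So gcd(325, 475) = 25, with Bézout identity −2·475 + 3·325 = 25. Containment (⊇): the Bézout identity exhibits 25 as an element of (325, 475), giving (25) ⊆ (325, 475). Containment (⊆): since 25 | 325 and 25 | 475 (325 = 25·13, 475 = 25·19), every Z-linear combination of 325 and 475 is divisible by 25, so (325, 475) ⊆ (25). Therefore (325, 475) = (25), d = 25.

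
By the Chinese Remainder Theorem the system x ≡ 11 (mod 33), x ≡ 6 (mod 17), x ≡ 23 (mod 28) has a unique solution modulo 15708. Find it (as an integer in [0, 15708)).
The moduli 33, 17, 28 are pairwise coprime, so by the CRT there is a unique solution mod 33·17·28 = 15708.
Solve by successive substitution. Start with x ≡ 11 (mod 33).
  Combine with x ≡ 6 (mod 17): write x = 11 + 33·t and require 11 + 33·t ≡ 6 (mod 17), i.e. 33·t ≡ 6 − 11 ≡ 12 (mod 17). Since 33^(−1) ≡ 16 (mod 17) (33 ≡ 16 (mod 17)), t ≡ 16·12 ≡ 5 (mod 17). So x ≡ 11 + 33·5 = 176 (mod 561).
  Combine with x ≡ 23 (mod 28): write x = 176 + 561·t and require 176 + 561·t ≡ 23 (mod 28), i.e. 561·t ≡ 23 − 176 ≡ 15 (mod 28). Since 561^(−1) ≡ 1 (mod 28) (561 ≡ 1 (mod 28)), t ≡ 1·15 ≡ 15 (mod 28). So x ≡ 176 + 561·15 = 8591 (mod 15708).
Unique solution in [0, 15708): x = 8591.

Final answer: x ≡ 8591 (mod 15708); the representative in [0, 15708) is 8591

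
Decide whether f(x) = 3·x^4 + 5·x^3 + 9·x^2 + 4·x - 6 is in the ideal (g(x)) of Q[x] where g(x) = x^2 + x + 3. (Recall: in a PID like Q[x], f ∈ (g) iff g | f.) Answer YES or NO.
In Q[x] the ideal (g) consists of all multiples of g, so f ∈ (g) iff g | f, i.e. iff the remainder of f on division by g is 0. Divide f by g (g is monic, so eliminate the leading term of the running remainder at each step):
  leading term 3·x^4: subtract (3·x^2)·g(x) = 3·x^4 + 3·x^3 + 9·x^2, leaving 2·x^3 + 4·x - 6
  leading term 2·x^3: subtract (2·x)·g(x) = 2·x^3 + 2·x^2 + 6·x, leaving -2·x^2 - 2·x - 6
  leading term -2·x^2: subtract (-2)·g(x) = -2·x^2 - 2·x - 6, leaving 0
The remainder is 0, so f(x) = g(x) · h(x) with h(x) = 3·x^2 + 2·x - 2. Hence g | f, i.e. f ∈ (g).

Final answer: YES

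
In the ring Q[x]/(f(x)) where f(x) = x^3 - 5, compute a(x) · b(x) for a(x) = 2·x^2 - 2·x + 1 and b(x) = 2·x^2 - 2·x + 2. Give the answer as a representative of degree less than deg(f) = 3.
First multiply in Q[x] without reducing: a · b = 4·x^4 - 8·x^3 + 10·x^2 - 6·x + 2. Now divide by f(x) = x^3 - 5, eliminating the leading term at each step:
  leading term 4·x^4: subtract (4·x)·f(x) = 4·x^4 - 20·x, leaving -8·x^3 + 10·x^2 + 14·x + 2
  leading term -8·x^3: subtract (-8)·f(x) = 40 - 8·x^3, leaving 10·x^2 + 14·x - 38
The degree is now < 3, so this is the remainder. Hence a · b ≡ 10·x^2 + 14·x - 38 in Q[x]/(f).

Final answer: a · b ≡ 10·x^2 + 14·x - 38 (mod f(x))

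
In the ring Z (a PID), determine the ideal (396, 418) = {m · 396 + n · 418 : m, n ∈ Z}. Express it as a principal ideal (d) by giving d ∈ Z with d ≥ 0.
(396, 418) = (22); d = 22

In the PID Z, (a, b) is generated by gcd(a, b). Compute gcd(418, 396) with the extended Euclidean algorithm, tracking rows (r, s, t) with s·418 + t·396 = r:
  row A: (418, 1, 0)   [1·418 + 0·396 = 418]
  row B: (396, 0, 1)   [0·418 + 1·396 = 396]
  418 = 1·396 + 22   → row C = row A − 1·row B = (22, 1, −1)   [check: 1·418 − 1·396 = 22]
  396 = 18·22 + 0   → remainder 0, stop. gcd = 22 (last nonzero row C).
So gcd(396, 418) = 22, with Bézout identity 1·418 − 1·396 = 22. Containment (⊇): the Bézout identity exhibits 22 as an element of (396, 418), giving (22) ⊆ (396, 418). Containment (⊆): since 22 | 396 and 22 | 418 (396 = 22·18, 418 = 22·19), every Z-linear combination of 396 and 418 is divisible by 22, so (396, 418) ⊆ (22). Therefore (396, 418) = (22), d = 22.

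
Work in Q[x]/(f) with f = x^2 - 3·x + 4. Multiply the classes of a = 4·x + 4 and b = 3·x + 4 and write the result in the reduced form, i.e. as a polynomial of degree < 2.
a · b ≡ 64·x - 32 (mod f(x))

First multiply in Q[x] without reducing: a · b = 12·x^2 + 28·x + 16. Now divide by f(x) = x^2 - 3·x + 4, eliminating the leading term at each step:
  leading term 12·x^2: subtract (12)·f(x) = 12·x^2 - 36·x + 48, leaving 64·x - 32
The degree is now < 2, so this is the remainder. Hence a · b ≡ 64·x - 32 in Q[x]/(f).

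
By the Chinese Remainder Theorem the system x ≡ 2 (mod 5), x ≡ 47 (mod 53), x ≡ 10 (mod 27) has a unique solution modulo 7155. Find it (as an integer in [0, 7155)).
The moduli 5, 53, 27 are pairwise coprime, so by the CRT there is a unique solution mod 5·53·27 = 7155.
Solve by successive substitution. Start with x ≡ 2 (mod 5).
  Combine with x ≡ 47 (mod 53): write x = 2 + 5·t and require 2 + 5·t ≡ 47 (mod 53), i.e. 5·t ≡ 47 − 2 ≡ 45 (mod 53). Since 5^(−1) ≡ 32 (mod 53), t ≡ 32·45 ≡ 9 (mod 53). So x ≡ 2 + 5·9 = 47 (mod 265).
  Combine with x ≡ 10 (mod 27): write x = 47 + 265·t and require 47 + 265·t ≡ 10 (mod 27), i.e. 265·t ≡ 10 − 47 ≡ 17 (mod 27). Since 265^(−1) ≡ 16 (mod 27) (265 ≡ 22 (mod 27)), t ≡ 16·17 ≡ 2 (mod 27). So x ≡ 47 + 265·2 = 577 (mod 7155).
Unique solution in [0, 7155): x = 577.

Final answer: x ≡ 577 (mod 7155); the representative in [0, 7155) is 577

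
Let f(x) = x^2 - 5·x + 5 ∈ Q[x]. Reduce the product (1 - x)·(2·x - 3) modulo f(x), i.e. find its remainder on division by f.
a · b ≡ 7 - 5·x (mod f(x))

First multiply in Q[x] without reducing: a · b = -2·x^2 + 5·x - 3. Now divide by f(x) = x^2 - 5·x + 5, eliminating the leading term at each step:
  leading term -2·x^2: subtract (-2)·f(x) = -2·x^2 + 10·x - 10, leaving 7 - 5·x
The degree is now < 2, so this is the remainder. Hence a · b ≡ 7 - 5·x in Q[x]/(f).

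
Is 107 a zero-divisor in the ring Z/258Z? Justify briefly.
NO

gcd(107, 258) = 1, so 107 is a unit in Z/258Z (it has a multiplicative inverse). A unit cannot be a zero-divisor: if 107·b ≡ 0 then multiplying both sides by 107^(−1) gives b ≡ 0. So 107 is not a zero-divisor.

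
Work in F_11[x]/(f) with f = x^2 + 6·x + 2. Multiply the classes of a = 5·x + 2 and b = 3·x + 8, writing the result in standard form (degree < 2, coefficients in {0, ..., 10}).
a · b ≡ 8 (mod f(x))

Multiply as integer polynomials: a · b = 15·x^2 + 46·x + 16. Reducing coefficients mod 11: a · b ≡ 4·x^2 + 2·x + 5. Now divide by f(x) = x^2 + 6·x + 2 in F_11[x], eliminating the leading term at each step:
  leading term 4·x^2: subtract (4)·f(x) = 4·x^2 + 2·x + 8, leaving 8 (coefficients mod 11)
The degree is now < 2, so this is the remainder. Hence a · b ≡ 8 in F_11[x]/(f).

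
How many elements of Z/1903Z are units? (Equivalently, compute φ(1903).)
Z/1903Z has φ(1903) = 1720 units

An element a ∈ Z/1903Z is a unit iff gcd(a, 1903) = 1, so the number of units is φ(1903). φ is multiplicative, with φ(p^e) = p^e − p^(e−1). Factorise 1903 = 11 · 173. Then
  φ(1903) = (11 − 1) · (173 − 1) = 10 · 172 = 1720.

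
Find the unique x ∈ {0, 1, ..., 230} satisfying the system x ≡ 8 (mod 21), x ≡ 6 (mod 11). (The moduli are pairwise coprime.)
x ≡ 50 (mod 231); the representative in [0, 231) is 50

The moduli 21, 11 are pairwise coprime, so by the CRT there is a unique solution mod 21·11 = 231.
Solve by successive substitution. Start with x ≡ 8 (mod 21).
  Combine with x ≡ 6 (mod 11): write x = 8 + 21·t and require 8 + 21·t ≡ 6 (mod 11), i.e. 21·t ≡ 6 − 8 ≡ 9 (mod 11). Since 21^(−1) ≡ 10 (mod 11) (21 ≡ 10 (mod 11)), t ≡ 10·9 ≡ 2 (mod 11). So x ≡ 8 + 21·2 = 50 (mod 231).
Unique solution in [0, 231): x = 50.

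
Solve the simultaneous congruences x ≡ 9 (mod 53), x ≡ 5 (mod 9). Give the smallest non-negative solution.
x ≡ 221 (mod 477); the representative in [0, 477) is 221

The moduli 53, 9 are pairwise coprime, so by the CRT there is a unique solution mod 53·9 = 477.
Solve by successive substitution. Start with x ≡ 9 (mod 53).
  Combine with x ≡ 5 (mod 9): write x = 9 + 53·t and require 9 + 53·t ≡ 5 (mod 9), i.e. 53·t ≡ 5 − 9 ≡ 5 (mod 9). Since 53^(−1) ≡ 8 (mod 9) (53 ≡ 8 (mod 9)), t ≡ 8·5 ≡ 4 (mod 9). So x ≡ 9 + 53·4 = 221 (mod 477).
Unique solution in [0, 477): x = 221.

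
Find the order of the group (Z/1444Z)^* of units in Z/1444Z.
(Z/1444Z)^* consists of the classes a with gcd(a, 1444) = 1, so its order is φ(1444). φ is multiplicative, with φ(p^e) = p^e − p^(e−1). Factorise 1444 = 2^2 · 19^2. Then
  φ(1444) = (2^2 − 2^1) · (19^2 − 19^1) = 2 · 342 = 684.
Thus |(Z/1444Z)^*| = 684.

Final answer: |(Z/1444Z)^*| = 684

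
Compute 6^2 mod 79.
Use repeated squaring. Binary(2) = 10. Walk through the bits of the exponent 2 left-to-right: at each bit after the leading one, square the running value, then multiply by 6 if the bit is 1 (always reducing mod 79):
  bit 1 = 1 (leading): start with 6.
  bit 2 = 0: square 6^2 = 36 (mod 79).
Final value: 6^2 ≡ 36 (mod 79).

Final answer: 36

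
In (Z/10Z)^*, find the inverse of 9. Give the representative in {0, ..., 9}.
Apply the extended Euclidean algorithm to (10, 9), tracking rows (r, s, t) with s·10 + t·9 = r. Each division r_prev = q·r_cur + r_new produces the new row as (previous row) − q·(current row):
  row A: (10, 1, 0)   [1·10 + 0·9 = 10]
  row B: (9, 0, 1)   [0·10 + 1·9 = 9]
  10 = 1·9 + 1   → row C = row A − 1·row B = (1, 1, −1)   [check: 1·10 − 1·9 = 1]
  9 = 9·1 + 0   → remainder 0, stop. gcd = 1 (last nonzero row C).
The gcd is 1, so 9 is invertible mod 10. The last nonzero row gives 1·10 − 1·9 = 1, so t = −1. So 9^(−1) ≡ −1 ≡ 9 (mod 10). Verify: 9 · 9 = 81 ≡ 1 (mod 10). ✓

Final answer: 9^(−1) ≡ 9 (mod 10)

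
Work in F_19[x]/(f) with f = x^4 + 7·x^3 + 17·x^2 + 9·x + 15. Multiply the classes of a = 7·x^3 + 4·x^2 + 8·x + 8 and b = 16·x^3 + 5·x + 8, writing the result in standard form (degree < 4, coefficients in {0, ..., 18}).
Multiply as integer polynomials: a · b = 112·x^6 + 64·x^5 + 163·x^4 + 204·x^3 + 72·x^2 + 104·x + 64. Reducing coefficients mod 19: a · b ≡ 17·x^6 + 7·x^5 + 11·x^4 + 14·x^3 + 15·x^2 + 9·x + 7. Now divide by f(x) = x^4 + 7·x^3 + 17·x^2 + 9·x + 15 in F_19[x], eliminating the leading term at each step:
  leading term 17·x^6: subtract (17·x^2)·f(x) = 17·x^6 + 5·x^5 + 4·x^4 + x^3 + 8·x^2, leaving 2·x^5 + 7·x^4 + 13·x^3 + 7·x^2 + 9·x + 7 (coefficients mod 19)
  leading term 2·x^5: subtract (2·x)·f(x) = 2·x^5 + 14·x^4 + 15·x^3 + 18·x^2 + 11·x, leaving 12·x^4 + 17·x^3 + 8·x^2 + 17·x + 7 (coefficients mod 19)
  leading term 12·x^4: subtract (12)·f(x) = 12·x^4 + 8·x^3 + 14·x^2 + 13·x + 9, leaving 9·x^3 + 13·x^2 + 4·x + 17 (coefficients mod 19)
The degree is now < 4, so this is the remainder. Hence a · b ≡ 9·x^3 + 13·x^2 + 4·x + 17 in F_19[x]/(f).

Final answer: a · b ≡ 9·x^3 + 13·x^2 + 4·x + 17 (mod f(x))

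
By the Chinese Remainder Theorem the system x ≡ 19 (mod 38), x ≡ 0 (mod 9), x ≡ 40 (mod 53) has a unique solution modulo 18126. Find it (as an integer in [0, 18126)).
x ≡ 3591 (mod 18126); the representative in [0, 18126) is 3591

The moduli 38, 9, 53 are pairwise coprime, so by the CRT there is a unique solution mod 38·9·53 = 18126.
Solve by successive substitution. Start with x ≡ 19 (mod 38).
  Combine with x ≡ 0 (mod 9): write x = 19 + 38·t and require 19 + 38·t ≡ 0 (mod 9), i.e. 38·t ≡ 0 − 19 ≡ 8 (mod 9). Since 38^(−1) ≡ 5 (mod 9) (38 ≡ 2 (mod 9)), t ≡ 5·8 ≡ 4 (mod 9). So x ≡ 19 + 38·4 = 171 (mod 342).
  Combine with x ≡ 40 (mod 53): write x = 171 + 342·t and require 171 + 342·t ≡ 40 (mod 53), i.e. 342·t ≡ 40 − 171 ≡ 28 (mod 53). Since 342^(−1) ≡ 42 (mod 53) (342 ≡ 24 (mod 53)), t ≡ 42·28 ≡ 10 (mod 53). So x ≡ 171 + 342·10 = 3591 (mod 18126).
Unique solution in [0, 18126): x = 3591.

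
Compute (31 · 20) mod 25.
20

Reduce the factors first: 31 ≡ 6 (mod 25), so 31 · 20 ≡ 6 · 20 (mod 25). 6 · 20 = 120. Dividing by 25: 120 = 4·25 + 20. So (31 · 20) mod 25 = 20.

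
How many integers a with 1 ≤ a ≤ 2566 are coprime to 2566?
The number of a ∈ {1, ..., 2566} with gcd(a, 2566) = 1 is by definition Euler's totient φ(2566). φ is multiplicative, with φ(p^e) = p^e − p^(e−1). Factorise 2566 = 2 · 1283. Then
  φ(2566) = (2 − 1) · (1283 − 1) = 1 · 1282 = 1282.
So there are 1282 such integers.

Final answer: 1282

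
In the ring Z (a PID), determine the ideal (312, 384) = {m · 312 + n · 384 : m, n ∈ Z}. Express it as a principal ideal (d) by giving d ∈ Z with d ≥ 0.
In the PID Z, (a, b) is generated by gcd(a, b). Compute gcd(384, 312) with the extended Euclidean algorithm, tracking rows (r, s, t) with s·384 + t·312 = r:
  row A: (384, 1, 0)   [1·384 + 0·312 = 384]
  row B: (312, 0, 1)   [0·384 + 1·312 = 312]
  384 = 1·312 + 72   → row C = row A − 1·row B = (72, 1, −1)   [check: 1·384 − 1·312 = 72]
  312 = 4·72 + 24   → row D = row B − 4·row C = (24, −4, 5)   [check: −4·384 + 5·312 = 24]
  72 = 3·24 + 0   → remainder 0, stop. gcd = 24 (last nonzero row D).
So gcd(312, 384) = 24, with Bézout identity −4·384 + 5·312 = 24. Containment (⊇): the Bézout identity exhibits 24 as an element of (312, 384), giving (24) ⊆ (312, 384). Containment (⊆): since 24 | 312 and 24 | 384 (312 = 24·13, 384 = 24·16), every Z-linear combination of 312 and 384 is divisible by 24, so (312, 384) ⊆ (24). Therefore (312, 384) = (24), d = 24.

Final answer: (312, 384) = (24); d = 24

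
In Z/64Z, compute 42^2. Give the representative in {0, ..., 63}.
Use repeated squaring. Binary(2) = 10. Walk through the bits of the exponent 2 left-to-right: at each bit after the leading one, square the running value, then multiply by 42 if the bit is 1 (always reducing mod 64):
  bit 1 = 1 (leading): start with 42.
  bit 2 = 0: square 42^2 = 1764 ≡ 36 (mod 64).
Final value: 42^2 ≡ 36 (mod 64).

Final answer: 36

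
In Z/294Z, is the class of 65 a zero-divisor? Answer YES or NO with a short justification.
NO

gcd(65, 294) = 1, so 65 is a unit in Z/294Z (it has a multiplicative inverse). A unit cannot be a zero-divisor: if 65·b ≡ 0 then multiplying both sides by 65^(−1) gives b ≡ 0. So 65 is not a zero-divisor.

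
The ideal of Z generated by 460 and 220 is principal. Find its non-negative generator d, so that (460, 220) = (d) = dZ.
(460, 220) = (20); d = 20

In the PID Z, (a, b) is generated by gcd(a, b). Compute gcd(460, 220) with the extended Euclidean algorithm, tracking rows (r, s, t) with s·460 + t·220 = r:
  row A: (460, 1, 0)   [1·460 + 0·220 = 460]
  row B: (220, 0, 1)   [0·460 + 1·220 = 220]
  460 = 2·220 + 20   → row C = row A − 2·row B = (20, 1, −2)   [check: 1·460 − 2·220 = 20]
  220 = 11·20 + 0   → remainder 0, stop. gcd = 20 (last nonzero row C).
So gcd(460, 220) = 20, with Bézout identity 1·460 − 2·220 = 20. Containment (⊇): the Bézout identity exhibits 20 as an element of (460, 220), giving (20) ⊆ (460, 220). Containment (⊆): since 20 | 460 and 20 | 220 (460 = 20·23, 220 = 20·11), every Z-linear combination of 460 and 220 is divisible by 20, so (460, 220) ⊆ (20). Therefore (460, 220) = (20), d = 20.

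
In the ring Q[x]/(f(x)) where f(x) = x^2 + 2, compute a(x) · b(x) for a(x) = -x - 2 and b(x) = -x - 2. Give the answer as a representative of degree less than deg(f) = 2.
a · b ≡ 4·x + 2 (mod f(x))

First multiply in Q[x] without reducing: a · b = x^2 + 4·x + 4. Now divide by f(x) = x^2 + 2, eliminating the leading term at each step:
  leading term x^2: subtract (1)·f(x) = x^2 + 2, leaving 4·x + 2
The degree is now < 2, so this is the remainder. Hence a · b ≡ 4·x + 2 in Q[x]/(f).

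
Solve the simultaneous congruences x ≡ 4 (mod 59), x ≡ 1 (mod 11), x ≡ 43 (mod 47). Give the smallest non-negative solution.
The moduli 59, 11, 47 are pairwise coprime, so by the CRT there is a unique solution mod 59·11·47 = 30503.
Solve by successive substitution. Start with x ≡ 4 (mod 59).
  Combine with x ≡ 1 (mod 11): write x = 4 + 59·t and require 4 + 59·t ≡ 1 (mod 11), i.e. 59·t ≡ 1 − 4 ≡ 8 (mod 11). Since 59^(−1) ≡ 3 (mod 11) (59 ≡ 4 (mod 11)), t ≡ 3·8 ≡ 2 (mod 11). So x ≡ 4 + 59·2 = 122 (mod 649).
  Combine with x ≡ 43 (mod 47): write x = 122 + 649·t and require 122 + 649·t ≡ 43 (mod 47), i.e. 649·t ≡ 43 − 122 ≡ 15 (mod 47). Since 649^(−1) ≡ 26 (mod 47) (649 ≡ 38 (mod 47)), t ≡ 26·15 ≡ 14 (mod 47). So x ≡ 122 + 649·14 = 9208 (mod 30503).
Unique solution in [0, 30503): x = 9208.

Final answer: x ≡ 9208 (mod 30503); the representative in [0, 30503) is 9208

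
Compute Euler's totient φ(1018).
φ(1018) = 508

φ is multiplicative, with φ(p^e) = p^e − p^(e−1). Factorise 1018 = 2 · 509. Then
  φ(1018) = (2 − 1) · (509 − 1) = 1 · 508 = 508.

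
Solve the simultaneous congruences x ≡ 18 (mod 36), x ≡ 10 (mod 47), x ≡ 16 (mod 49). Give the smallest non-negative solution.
The moduli 36, 47, 49 are pairwise coprime, so by the CRT there is a unique solution mod 36·47·49 = 82908.
Solve by successive substitution. Start with x ≡ 18 (mod 36).
  Combine with x ≡ 10 (mod 47): write x = 18 + 36·t and require 18 + 36·t ≡ 10 (mod 47), i.e. 36·t ≡ 10 − 18 ≡ 39 (mod 47). Since 36^(−1) ≡ 17 (mod 47), t ≡ 17·39 ≡ 5 (mod 47). So x ≡ 18 + 36·5 = 198 (mod 1692).
  Combine with x ≡ 16 (mod 49): write x = 198 + 1692·t and require 198 + 1692·t ≡ 16 (mod 49), i.e. 1692·t ≡ 16 − 198 ≡ 14 (mod 49). Since 1692^(−1) ≡ 17 (mod 49) (1692 ≡ 26 (mod 49)), t ≡ 17·14 ≡ 42 (mod 49). So x ≡ 198 + 1692·42 = 71262 (mod 82908).
Unique solution in [0, 82908): x = 71262.

Final answer: x ≡ 71262 (mod 82908); the representative in [0, 82908) is 71262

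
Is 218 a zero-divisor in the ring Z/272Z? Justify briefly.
gcd(218, 272) = 2 > 1, so 218 is not a unit in Z/272Z. In Z/nZ every nonzero non-unit is a zero-divisor: explicitly, take b = 272/gcd = 136 ≠ 0 (mod 272); then 218·136 = 29648 = 109·272, i.e. 218·136 ≡ 0 (mod 272). So 218 is a zero-divisor.

Final answer: YES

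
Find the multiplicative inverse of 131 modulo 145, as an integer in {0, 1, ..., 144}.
131^(−1) ≡ 31 (mod 145)

Apply the extended Euclidean algorithm to (145, 131), tracking rows (r, s, t) with s·145 + t·131 = r. Each division r_prev = q·r_cur + r_new produces the new row as (previous row) − q·(current row):
  row A: (145, 1, 0)   [1·145 + 0·131 = 145]
  row B: (131, 0, 1)   [0·145 + 1·131 = 131]
  145 = 1·131 + 14   → row C = row A − 1·row B = (14, 1, −1)   [check: 1·145 − 1·131 = 14]
  131 = 9·14 + 5   → row D = row B − 9·row C = (5, −9, 10)   [check: −9·145 + 10·131 = 5]
  14 = 2·5 + 4   → row E = row C − 2·row D = (4, 19, −21)   [check: 19·145 − 21·131 = 4]
  5 = 1·4 + 1   → row F = row D − 1·row E = (1, −28, 31)   [check: −28·145 + 31·131 = 1]
  4 = 4·1 + 0   → remainder 0, stop. gcd = 1 (last nonzero row F).
The gcd is 1, so 131 is invertible mod 145. The last nonzero row gives −28·145 + 31·131 = 1, so t = 31. So 131^(−1) ≡ 31 (mod 145). Verify: 131 · 31 = 4061 ≡ 1 (mod 145). ✓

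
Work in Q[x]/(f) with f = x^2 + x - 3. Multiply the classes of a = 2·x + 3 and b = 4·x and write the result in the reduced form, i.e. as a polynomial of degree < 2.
a · b ≡ 4·x + 24 (mod f(x))

First multiply in Q[x] without reducing: a · b = 8·x^2 + 12·x. Now divide by f(x) = x^2 + x - 3, eliminating the leading term at each step:
  leading term 8·x^2: subtract (8)·f(x) = 8·x^2 + 8·x - 24, leaving 4·x + 24
The degree is now < 2, so this is the remainder. Hence a · b ≡ 4·x + 24 in Q[x]/(f).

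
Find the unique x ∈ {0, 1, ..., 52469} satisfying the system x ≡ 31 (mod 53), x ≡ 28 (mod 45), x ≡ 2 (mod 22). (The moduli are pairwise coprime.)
The moduli 53, 45, 22 are pairwise coprime, so by the CRT there is a unique solution mod 53·45·22 = 52470.
Solve by successive substitution. Start with x ≡ 31 (mod 53).
  Combine with x ≡ 28 (mod 45): write x = 31 + 53·t and require 31 + 53·t ≡ 28 (mod 45), i.e. 53·t ≡ 28 − 31 ≡ 42 (mod 45). Since 53^(−1) ≡ 17 (mod 45) (53 ≡ 8 (mod 45)), t ≡ 17·42 ≡ 39 (mod 45). So x ≡ 31 + 53·39 = 2098 (mod 2385).
  Combine with x ≡ 2 (mod 22): write x = 2098 + 2385·t and require 2098 + 2385·t ≡ 2 (mod 22), i.e. 2385·t ≡ 2 − 2098 ≡ 16 (mod 22). Since 2385^(−1) ≡ 5 (mod 22) (2385 ≡ 9 (mod 22)), t ≡ 5·16 ≡ 14 (mod 22). So x ≡ 2098 + 2385·14 = 35488 (mod 52470).
Unique solution in [0, 52470): x = 35488.

Final answer: x ≡ 35488 (mod 52470); the representative in [0, 52470) is 35488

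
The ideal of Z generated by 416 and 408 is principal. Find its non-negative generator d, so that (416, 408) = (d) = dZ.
(416, 408) = (8); d = 8

In the PID Z, (a, b) is generated by gcd(a, b). Compute gcd(416, 408) with the extended Euclidean algorithm, tracking rows (r, s, t) with s·416 + t·408 = r:
  row A: (416, 1, 0)   [1·416 + 0·408 = 416]
  row B: (408, 0, 1)   [0·416 + 1·408 = 408]
  416 = 1·408 + 8   → row C = row A − 1·row B = (8, 1, −1)   [check: 1·416 − 1·408 = 8]
  408 = 51·8 + 0   → remainder 0, stop. gcd = 8 (last nonzero row C).
So gcd(416, 408) = 8, with Bézout identity 1·416 − 1·408 = 8. Containment (⊇): the Bézout identity exhibits 8 as an element of (416, 408), giving (8) ⊆ (416, 408). Containment (⊆): since 8 | 416 and 8 | 408 (416 = 8·52, 408 = 8·51), every Z-linear combination of 416 and 408 is divisible by 8, so (416, 408) ⊆ (8). Therefore (416, 408) = (8), d = 8.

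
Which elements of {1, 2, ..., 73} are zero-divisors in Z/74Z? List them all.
nonzero zero-divisors of Z/74Z = {2, 4, 6, 8, 10, 12, 14, 16, 18, 20, 22, 24, 26, 28, 30, 32, 34, 36, 37, 38, 40, 42, 44, 46, 48, 50, 52, 54, 56, 58, 60, 62, 64, 66, 68, 70, 72}

An element a ∈ Z/74Z (with a ≠ 0) is a zero-divisor iff gcd(a, 74) > 1 (because a is a unit precisely when gcd(a, n) = 1, and in Z/nZ every nonzero, non-unit element is a zero-divisor). Scan a = 1, ..., 73 and keep those with gcd(a, 74) > 1:
  gcd(2, 74) = 2, gcd(4, 74) = 2, gcd(6, 74) = 2, gcd(8, 74) = 2, gcd(10, 74) = 2, gcd(12, 74) = 2, gcd(14, 74) = 2, gcd(16, 74) = 2, gcd(18, 74) = 2, gcd(20, 74) = 2, gcd(22, 74) = 2, gcd(24, 74) = 2, gcd(26, 74) = 2, gcd(28, 74) = 2, gcd(30, 74) = 2, gcd(32, 74) = 2, gcd(34, 74) = 2, gcd(36, 74) = 2, gcd(37, 74) = 37, gcd(38, 74) = 2, gcd(40, 74) = 2, gcd(42, 74) = 2, gcd(44, 74) = 2, gcd(46, 74) = 2, gcd(48, 74) = 2, gcd(50, 74) = 2, gcd(52, 74) = 2, gcd(54, 74) = 2, gcd(56, 74) = 2, gcd(58, 74) = 2, gcd(60, 74) = 2, gcd(62, 74) = 2, gcd(64, 74) = 2, gcd(66, 74) = 2, gcd(68, 74) = 2, gcd(70, 74) = 2, gcd(72, 74) = 2.
All other a ∈ {1, ..., 73} have gcd(a, 74) = 1 and are units. So the nonzero zero-divisors are exactly the 37 values of a appearing in this scan.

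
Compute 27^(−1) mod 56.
Apply the extended Euclidean algorithm to (56, 27), tracking rows (r, s, t) with s·56 + t·27 = r. Each division r_prev = q·r_cur + r_new produces the new row as (previous row) − q·(current row):
  row A: (56, 1, 0)   [1·56 + 0·27 = 56]
  row B: (27, 0, 1)   [0·56 + 1·27 = 27]
  56 = 2·27 + 2   → row C = row A − 2·row B = (2, 1, −2)   [check: 1·56 − 2·27 = 2]
  27 = 13·2 + 1   → row D = row B − 13·row C = (1, −13, 27)   [check: −13·56 + 27·27 = 1]
  2 = 2·1 + 0   → remainder 0, stop. gcd = 1 (last nonzero row D).
The gcd is 1, so 27 is invertible mod 56. The last nonzero row gives −13·56 + 27·27 = 1, so t = 27. So 27^(−1) ≡ 27 (mod 56). Verify: 27 · 27 = 729 ≡ 1 (mod 56). ✓

Final answer: 27^(−1) ≡ 27 (mod 56)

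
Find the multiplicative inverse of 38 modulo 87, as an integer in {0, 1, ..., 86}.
Apply the extended Euclidean algorithm to (87, 38), tracking rows (r, s, t) with s·87 + t·38 = r. Each division r_prev = q·r_cur + r_new produces the new row as (previous row) − q·(current row):
  row A: (87, 1, 0)   [1·87 + 0·38 = 87]
  row B: (38, 0, 1)   [0·87 + 1·38 = 38]
  87 = 2·38 + 11   → row C = row A − 2·row B = (11, 1, −2)   [check: 1·87 − 2·38 = 11]
  38 = 3·11 + 5   → row D = row B − 3·row C = (5, −3, 7)   [check: −3·87 + 7·38 = 5]
  11 = 2·5 + 1   → row E = row C − 2·row D = (1, 7, −16)   [check: 7·87 − 16·38 = 1]
  5 = 5·1 + 0   → remainder 0, stop. gcd = 1 (last nonzero row E).
The gcd is 1, so 38 is invertible mod 87. The last nonzero row gives 7·87 − 16·38 = 1, so t = −16. So 38^(−1) ≡ −16 ≡ 71 (mod 87). Verify: 38 · 71 = 2698 ≡ 1 (mod 87). ✓

Final answer: 38^(−1) ≡ 71 (mod 87)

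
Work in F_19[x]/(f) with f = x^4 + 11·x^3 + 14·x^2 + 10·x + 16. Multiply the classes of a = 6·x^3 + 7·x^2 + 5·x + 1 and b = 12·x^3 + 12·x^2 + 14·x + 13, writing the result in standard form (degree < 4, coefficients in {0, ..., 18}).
Multiply as integer polynomials: a · b = 72·x^6 + 156·x^5 + 228·x^4 + 248·x^3 + 173·x^2 + 79·x + 13. Reducing coefficients mod 19: a · b ≡ 15·x^6 + 4·x^5 + x^3 + 2·x^2 + 3·x + 13. Now divide by f(x) = x^4 + 11·x^3 + 14·x^2 + 10·x + 16 in F_19[x], eliminating the leading term at each step:
  leading term 15·x^6: subtract (15·x^2)·f(x) = 15·x^6 + 13·x^5 + x^4 + 17·x^3 + 12·x^2, leaving 10·x^5 + 18·x^4 + 3·x^3 + 9·x^2 + 3·x + 13 (coefficients mod 19)
  leading term 10·x^5: subtract (10·x)·f(x) = 10·x^5 + 15·x^4 + 7·x^3 + 5·x^2 + 8·x, leaving 3·x^4 + 15·x^3 + 4·x^2 + 14·x + 13 (coefficients mod 19)
  leading term 3·x^4: subtract (3)·f(x) = 3·x^4 + 14·x^3 + 4·x^2 + 11·x + 10, leaving x^3 + 3·x + 3 (coefficients mod 19)
The degree is now < 4, so this is the remainder. Hence a · b ≡ x^3 + 3·x + 3 in F_19[x]/(f).

Final answer: a · b ≡ x^3 + 3·x + 3 (mod f(x))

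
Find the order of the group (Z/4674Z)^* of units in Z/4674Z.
(Z/4674Z)^* consists of the classes a with gcd(a, 4674) = 1, so its order is φ(4674). φ is multiplicative, with φ(p^e) = p^e − p^(e−1). Factorise 4674 = 2 · 3 · 19 · 41. Then
  φ(4674) = (2 − 1) · (3 − 1) · (19 − 1) · (41 − 1) = 1 · 2 · 18 · 40 = 1440.
Thus |(Z/4674Z)^*| = 1440.

Final answer: |(Z/4674Z)^*| = 1440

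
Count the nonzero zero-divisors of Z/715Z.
Z/715Z has 234 nonzero zero-divisors

In Z/715Z each nonzero element is either a unit (gcd with 715 is 1) or a zero-divisor (gcd > 1). The number of units is φ(715): factorise 715 = 5 · 11 · 13, so φ(715) = (5 − 1) · (11 − 1) · (13 − 1) = 4 · 10 · 12 = 480. The nonzero elements number 715 − 1 = 714. Hence the nonzero zero-divisors number 714 − 480 = 234.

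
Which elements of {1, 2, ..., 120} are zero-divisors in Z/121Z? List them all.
nonzero zero-divisors of Z/121Z = {11, 22, 33, 44, 55, 66, 77, 88, 99, 110}

An element a ∈ Z/121Z (with a ≠ 0) is a zero-divisor iff gcd(a, 121) > 1 (because a is a unit precisely when gcd(a, n) = 1, and in Z/nZ every nonzero, non-unit element is a zero-divisor). Scan a = 1, ..., 120 and keep those with gcd(a, 121) > 1:
  gcd(11, 121) = 11, gcd(22, 121) = 11, gcd(33, 121) = 11, gcd(44, 121) = 11, gcd(55, 121) = 11, gcd(66, 121) = 11, gcd(77, 121) = 11, gcd(88, 121) = 11, gcd(99, 121) = 11, gcd(110, 121) = 11.
All other a ∈ {1, ..., 120} have gcd(a, 121) = 1 and are units. So the nonzero zero-divisors are exactly the 10 values of a appearing in this scan.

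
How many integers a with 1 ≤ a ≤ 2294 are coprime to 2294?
The number of a ∈ {1, ..., 2294} with gcd(a, 2294) = 1 is by definition Euler's totient φ(2294). φ is multiplicative, with φ(p^e) = p^e − p^(e−1). Factorise 2294 = 2 · 31 · 37. Then
  φ(2294) = (2 − 1) · (31 − 1) · (37 − 1) = 1 · 30 · 36 = 1080.
So there are 1080 such integers.

Final answer: 1080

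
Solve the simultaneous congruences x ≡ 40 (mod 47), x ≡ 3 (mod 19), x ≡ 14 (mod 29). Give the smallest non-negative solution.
The moduli 47, 19, 29 are pairwise coprime, so by the CRT there is a unique solution mod 47·19·29 = 25897.
Solve by successive substitution. Start with x ≡ 40 (mod 47).
  Combine with x ≡ 3 (mod 19): write x = 40 + 47·t and require 40 + 47·t ≡ 3 (mod 19), i.e. 47·t ≡ 3 − 40 ≡ 1 (mod 19). Since 47^(−1) ≡ 17 (mod 19) (47 ≡ 9 (mod 19)), t ≡ 17·1 ≡ 17 (mod 19). So x ≡ 40 + 47·17 = 839 (mod 893).
  Combine with x ≡ 14 (mod 29): write x = 839 + 893·t and require 839 + 893·t ≡ 14 (mod 29), i.e. 893·t ≡ 14 − 839 ≡ 16 (mod 29). Since 893^(−1) ≡ 24 (mod 29) (893 ≡ 23 (mod 29)), t ≡ 24·16 ≡ 7 (mod 29). So x ≡ 839 + 893·7 = 7090 (mod 25897).
Unique solution in [0, 25897): x = 7090.

Final answer: x ≡ 7090 (mod 25897); the representative in [0, 25897) is 7090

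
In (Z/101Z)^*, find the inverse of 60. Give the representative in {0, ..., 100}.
Apply the extended Euclidean algorithm to (101, 60), tracking rows (r, s, t) with s·101 + t·60 = r. Each division r_prev = q·r_cur + r_new produces the new row as (previous row) − q·(current row):
  row A: (101, 1, 0)   [1·101 + 0·60 = 101]
  row B: (60, 0, 1)   [0·101 + 1·60 = 60]
  101 = 1·60 + 41   → row C = row A − 1·row B = (41, 1, −1)   [check: 1·101 − 1·60 = 41]
  60 = 1·41 + 19   → row D = row B − 1·row C = (19, −1, 2)   [check: −1·101 + 2·60 = 19]
  41 = 2·19 + 3   → row E = row C − 2·row D = (3, 3, −5)   [check: 3·101 − 5·60 = 3]
  19 = 6·3 + 1   → row F = row D − 6·row E = (1, −19, 32)   [check: −19·101 + 32·60 = 1]
  3 = 3·1 + 0   → remainder 0, stop. gcd = 1 (last nonzero row F).
The gcd is 1, so 60 is invertible mod 101. The last nonzero row gives −19·101 + 32·60 = 1, so t = 32. So 60^(−1) ≡ 32 (mod 101). Verify: 60 · 32 = 1920 ≡ 1 (mod 101). ✓

Final answer: 60^(−1) ≡ 32 (mod 101)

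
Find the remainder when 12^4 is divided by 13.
1

Use repeated squaring. Binary(4) = 100. Walk through the bits of the exponent 4 left-to-right: at each bit after the leading one, square the running value, then multiply by 12 if the bit is 1 (always reducing mod 13):
  bit 1 = 1 (leading): start with 12.
  bit 2 = 0: square 12^2 = 144 ≡ 1 (mod 13).
  bit 3 = 0: square 1^2 = 1 (mod 13).
Final value: 12^4 ≡ 1 (mod 13).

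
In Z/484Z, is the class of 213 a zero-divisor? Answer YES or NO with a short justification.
gcd(213, 484) = 1, so 213 is a unit in Z/484Z (it has a multiplicative inverse). A unit cannot be a zero-divisor: if 213·b ≡ 0 then multiplying both sides by 213^(−1) gives b ≡ 0. So 213 is not a zero-divisor.

Final answer: NO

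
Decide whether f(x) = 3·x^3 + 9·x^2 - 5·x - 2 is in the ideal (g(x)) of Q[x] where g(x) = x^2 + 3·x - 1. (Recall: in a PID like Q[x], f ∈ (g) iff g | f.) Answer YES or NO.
NO

In Q[x] the ideal (g) consists of all multiples of g, so f ∈ (g) iff g | f, i.e. iff the remainder of f on division by g is 0. Divide f by g (g is monic, so eliminate the leading term of the running remainder at each step):
  leading term 3·x^3: subtract (3·x)·g(x) = 3·x^3 + 9·x^2 - 3·x, leaving -2·x - 2
The remainder r(x) = -2·x - 2 ≠ 0 (and deg r < deg g), so g ∤ f, i.e. f ∉ (g).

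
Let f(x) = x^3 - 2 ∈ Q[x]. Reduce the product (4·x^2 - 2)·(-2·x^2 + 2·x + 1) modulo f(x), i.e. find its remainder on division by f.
First multiply in Q[x] without reducing: a · b = -8·x^4 + 8·x^3 + 8·x^2 - 4·x - 2. Now divide by f(x) = x^3 - 2, eliminating the leading term at each step:
  leading term -8·x^4: subtract (-8·x)·f(x) = -8·x^4 + 16·x, leaving 8·x^3 + 8·x^2 - 20·x - 2
  leading term 8·x^3: subtract (8)·f(x) = 8·x^3 - 16, leaving 8·x^2 - 20·x + 14
The degree is now < 3, so this is the remainder. Hence a · b ≡ 8·x^2 - 20·x + 14 in Q[x]/(f).

Final answer: a · b ≡ 8·x^2 - 20·x + 14 (mod f(x))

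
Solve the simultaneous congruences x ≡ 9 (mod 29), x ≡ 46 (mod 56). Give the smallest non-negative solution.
x ≡ 270 (mod 1624); the representative in [0, 1624) is 270

The moduli 29, 56 are pairwise coprime, so by the CRT there is a unique solution mod 29·56 = 1624.
Solve by successive substitution. Start with x ≡ 9 (mod 29).
  Combine with x ≡ 46 (mod 56): write x = 9 + 29·t and require 9 + 29·t ≡ 46 (mod 56), i.e. 29·t ≡ 46 − 9 ≡ 37 (mod 56). Since 29^(−1) ≡ 29 (mod 56), t ≡ 29·37 ≡ 9 (mod 56). So x ≡ 9 + 29·9 = 270 (mod 1624).
Unique solution in [0, 1624): x = 270.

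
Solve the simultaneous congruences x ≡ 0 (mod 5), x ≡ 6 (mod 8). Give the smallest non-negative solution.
The moduli 5, 8 are pairwise coprime, so by the CRT there is a unique solution mod 5·8 = 40.
Solve by successive substitution. Start with x ≡ 0 (mod 5).
  Combine with x ≡ 6 (mod 8): write x = 5·t and require 5·t ≡ 6 (mod 8). Since 5^(−1) ≡ 5 (mod 8), t ≡ 5·6 ≡ 6 (mod 8). So x ≡ 5·6 = 30 (mod 40).
Unique solution in [0, 40): x = 30.

Final answer: x ≡ 30 (mod 40); the representative in [0, 40) is 30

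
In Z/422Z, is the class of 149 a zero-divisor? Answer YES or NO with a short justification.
gcd(149, 422) = 1, so 149 is a unit in Z/422Z (it has a multiplicative inverse). A unit cannot be a zero-divisor: if 149·b ≡ 0 then multiplying both sides by 149^(−1) gives b ≡ 0. So 149 is not a zero-divisor.

Final answer: NO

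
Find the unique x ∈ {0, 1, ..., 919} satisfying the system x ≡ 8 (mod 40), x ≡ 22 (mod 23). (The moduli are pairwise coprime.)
x ≡ 528 (mod 920); the representative in [0, 920) is 528

The moduli 40, 23 are pairwise coprime, so by the CRT there is a unique solution mod 40·23 = 920.
Solve by successive substitution. Start with x ≡ 8 (mod 40).
  Combine with x ≡ 22 (mod 23): write x = 8 + 40·t and require 8 + 40·t ≡ 22 (mod 23), i.e. 40·t ≡ 22 − 8 ≡ 14 (mod 23). Since 40^(−1) ≡ 19 (mod 23) (40 ≡ 17 (mod 23)), t ≡ 19·14 ≡ 13 (mod 23). So x ≡ 8 + 40·13 = 528 (mod 920).
Unique solution in [0, 920): x = 528.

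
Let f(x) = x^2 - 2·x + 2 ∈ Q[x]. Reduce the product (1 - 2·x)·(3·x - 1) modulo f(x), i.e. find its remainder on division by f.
First multiply in Q[x] without reducing: a · b = -6·x^2 + 5·x - 1. Now divide by f(x) = x^2 - 2·x + 2, eliminating the leading term at each step:
  leading term -6·x^2: subtract (-6)·f(x) = -6·x^2 + 12·x - 12, leaving 11 - 7·x
The degree is now < 2, so this is the remainder. Hence a · b ≡ 11 - 7·x in Q[x]/(f).

Final answer: a · b ≡ 11 - 7·x (mod f(x))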